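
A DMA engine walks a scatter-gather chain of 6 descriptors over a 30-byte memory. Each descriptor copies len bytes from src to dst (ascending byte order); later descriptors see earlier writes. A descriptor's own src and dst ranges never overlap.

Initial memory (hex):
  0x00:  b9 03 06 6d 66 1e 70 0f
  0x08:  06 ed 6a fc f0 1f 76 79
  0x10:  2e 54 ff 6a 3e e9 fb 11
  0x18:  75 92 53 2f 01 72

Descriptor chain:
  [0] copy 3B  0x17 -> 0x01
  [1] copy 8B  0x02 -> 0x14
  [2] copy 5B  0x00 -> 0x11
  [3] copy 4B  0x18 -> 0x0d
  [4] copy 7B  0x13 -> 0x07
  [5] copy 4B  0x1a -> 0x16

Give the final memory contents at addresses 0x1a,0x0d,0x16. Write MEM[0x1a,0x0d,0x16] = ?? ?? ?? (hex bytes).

  after D0: wrote 3B at 0x01 = 117592
  after D1: wrote 8B at 0x14 = 7592661e700f06ed
  after D2: wrote 5B at 0x11 = b911759266
  after D3: wrote 4B at 0x0d = 700f06ed
  after D4: wrote 7B at 0x07 = 759266661e700f
  after D5: wrote 4B at 0x16 = 06ed0172
query mem[0x1a]=0x06, mem[0x0d]=0x0f, mem[0x16]=0x06

MEM[0x1a,0x0d,0x16] = 06 0f 06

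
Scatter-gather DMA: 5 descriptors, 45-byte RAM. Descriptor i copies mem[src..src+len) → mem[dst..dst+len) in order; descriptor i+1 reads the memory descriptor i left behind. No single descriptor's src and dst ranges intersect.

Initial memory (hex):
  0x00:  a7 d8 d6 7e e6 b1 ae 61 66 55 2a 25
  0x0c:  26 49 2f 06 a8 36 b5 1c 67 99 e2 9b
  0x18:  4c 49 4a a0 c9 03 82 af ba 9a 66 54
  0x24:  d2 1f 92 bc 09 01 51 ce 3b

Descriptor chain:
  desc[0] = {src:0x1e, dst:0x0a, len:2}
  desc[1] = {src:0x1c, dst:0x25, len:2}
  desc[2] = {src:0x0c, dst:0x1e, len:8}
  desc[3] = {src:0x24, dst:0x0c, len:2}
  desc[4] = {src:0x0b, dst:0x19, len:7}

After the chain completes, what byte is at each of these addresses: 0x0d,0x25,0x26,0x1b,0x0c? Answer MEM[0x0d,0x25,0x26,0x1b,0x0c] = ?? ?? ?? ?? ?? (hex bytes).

MEM[0x0d,0x25,0x26,0x1b,0x0c] = 1c 1c 03 1c b5

[0] 0x1e->0x0a len=2 : 82 af
[1] 0x1c->0x25 len=2 : c9 03
[2] 0x0c->0x1e len=8 : 26 49 2f 06 a8 36 b5 1c
[3] 0x24->0x0c len=2 : b5 1c
[4] 0x0b->0x19 len=7 : af b5 1c 2f 06 a8 36
query mem[0x0d]=0x1c, mem[0x25]=0x1c, mem[0x26]=0x03, mem[0x1b]=0x1c, mem[0x0c]=0xb5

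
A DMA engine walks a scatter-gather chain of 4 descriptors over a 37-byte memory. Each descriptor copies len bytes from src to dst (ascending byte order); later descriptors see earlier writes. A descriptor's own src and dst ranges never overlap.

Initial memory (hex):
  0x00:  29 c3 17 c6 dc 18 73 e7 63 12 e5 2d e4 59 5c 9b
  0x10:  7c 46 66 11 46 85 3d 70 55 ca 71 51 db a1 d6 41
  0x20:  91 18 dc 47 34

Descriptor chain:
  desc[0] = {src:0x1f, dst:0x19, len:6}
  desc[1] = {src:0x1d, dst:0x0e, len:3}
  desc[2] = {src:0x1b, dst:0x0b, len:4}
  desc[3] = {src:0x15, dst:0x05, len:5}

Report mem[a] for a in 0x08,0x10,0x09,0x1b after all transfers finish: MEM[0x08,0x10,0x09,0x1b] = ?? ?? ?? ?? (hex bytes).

MEM[0x08,0x10,0x09,0x1b] = 55 41 41 18

#0 dst[0x19+6] := {0x41,0x91,0x18,0xdc,0x47,0x34}
#1 dst[0x0e+3] := {0x47,0x34,0x41}
#2 dst[0x0b+4] := {0x18,0xdc,0x47,0x34}
#3 dst[0x05+5] := {0x85,0x3d,0x70,0x55,0x41}
query mem[0x08]=0x55, mem[0x10]=0x41, mem[0x09]=0x41, mem[0x1b]=0x18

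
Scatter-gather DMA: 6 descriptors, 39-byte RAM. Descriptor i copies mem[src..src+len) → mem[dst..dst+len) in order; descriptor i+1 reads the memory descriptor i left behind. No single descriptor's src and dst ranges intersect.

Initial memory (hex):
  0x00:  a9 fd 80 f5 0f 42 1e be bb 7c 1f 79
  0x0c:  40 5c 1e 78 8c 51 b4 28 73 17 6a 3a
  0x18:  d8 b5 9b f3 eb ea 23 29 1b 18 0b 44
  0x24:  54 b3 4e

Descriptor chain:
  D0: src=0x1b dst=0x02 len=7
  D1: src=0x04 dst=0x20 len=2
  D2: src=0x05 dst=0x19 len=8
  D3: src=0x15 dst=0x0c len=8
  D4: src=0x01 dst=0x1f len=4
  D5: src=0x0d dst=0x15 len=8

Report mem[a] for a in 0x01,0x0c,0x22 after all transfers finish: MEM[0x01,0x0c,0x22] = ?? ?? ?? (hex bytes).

MEM[0x01,0x0c,0x22] = fd 17 ea

[0] 0x1b->0x02 len=7 : f3 eb ea 23 29 1b 18
[1] 0x04->0x20 len=2 : ea 23
[2] 0x05->0x19 len=8 : 23 29 1b 18 7c 1f 79 40
[3] 0x15->0x0c len=8 : 17 6a 3a d8 23 29 1b 18
[4] 0x01->0x1f len=4 : fd f3 eb ea
[5] 0x0d->0x15 len=8 : 6a 3a d8 23 29 1b 18 73
query mem[0x01]=0xfd, mem[0x0c]=0x17, mem[0x22]=0xea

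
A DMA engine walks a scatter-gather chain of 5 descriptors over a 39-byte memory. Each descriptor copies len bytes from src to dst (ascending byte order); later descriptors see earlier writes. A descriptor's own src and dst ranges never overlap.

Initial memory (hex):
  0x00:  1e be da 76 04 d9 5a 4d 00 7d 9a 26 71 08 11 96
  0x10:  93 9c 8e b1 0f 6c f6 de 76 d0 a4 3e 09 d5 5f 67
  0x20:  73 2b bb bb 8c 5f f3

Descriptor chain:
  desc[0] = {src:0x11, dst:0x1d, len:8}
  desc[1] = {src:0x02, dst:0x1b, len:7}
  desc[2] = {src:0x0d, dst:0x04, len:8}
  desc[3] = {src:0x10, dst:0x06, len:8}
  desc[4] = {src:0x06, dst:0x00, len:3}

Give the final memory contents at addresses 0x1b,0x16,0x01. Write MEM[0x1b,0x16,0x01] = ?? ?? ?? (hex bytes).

[0] 0x11->0x1d len=8 : 9c 8e b1 0f 6c f6 de 76
[1] 0x02->0x1b len=7 : da 76 04 d9 5a 4d 00
[2] 0x0d->0x04 len=8 : 08 11 96 93 9c 8e b1 0f
[3] 0x10->0x06 len=8 : 93 9c 8e b1 0f 6c f6 de
[4] 0x06->0x00 len=3 : 93 9c 8e
query mem[0x1b]=0xda, mem[0x16]=0xf6, mem[0x01]=0x9c

MEM[0x1b,0x16,0x01] = da f6 9c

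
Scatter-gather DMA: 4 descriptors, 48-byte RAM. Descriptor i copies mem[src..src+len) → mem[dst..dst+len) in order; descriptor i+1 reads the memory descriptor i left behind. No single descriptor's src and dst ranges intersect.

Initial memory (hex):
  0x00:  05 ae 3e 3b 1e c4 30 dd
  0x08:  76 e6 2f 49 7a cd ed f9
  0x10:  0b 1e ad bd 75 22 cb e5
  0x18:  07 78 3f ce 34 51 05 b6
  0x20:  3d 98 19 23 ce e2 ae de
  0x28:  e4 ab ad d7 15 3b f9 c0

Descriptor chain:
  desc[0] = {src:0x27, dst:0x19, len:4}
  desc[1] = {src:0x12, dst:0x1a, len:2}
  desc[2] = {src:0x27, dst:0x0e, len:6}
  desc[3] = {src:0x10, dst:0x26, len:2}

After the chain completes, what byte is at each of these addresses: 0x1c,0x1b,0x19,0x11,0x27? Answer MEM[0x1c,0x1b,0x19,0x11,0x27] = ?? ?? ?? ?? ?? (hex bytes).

[0] 0x27->0x19 len=4 : de e4 ab ad
[1] 0x12->0x1a len=2 : ad bd
[2] 0x27->0x0e len=6 : de e4 ab ad d7 15
[3] 0x10->0x26 len=2 : ab ad
query mem[0x1c]=0xad, mem[0x1b]=0xbd, mem[0x19]=0xde, mem[0x11]=0xad, mem[0x27]=0xad

MEM[0x1c,0x1b,0x19,0x11,0x27] = ad bd de ad ad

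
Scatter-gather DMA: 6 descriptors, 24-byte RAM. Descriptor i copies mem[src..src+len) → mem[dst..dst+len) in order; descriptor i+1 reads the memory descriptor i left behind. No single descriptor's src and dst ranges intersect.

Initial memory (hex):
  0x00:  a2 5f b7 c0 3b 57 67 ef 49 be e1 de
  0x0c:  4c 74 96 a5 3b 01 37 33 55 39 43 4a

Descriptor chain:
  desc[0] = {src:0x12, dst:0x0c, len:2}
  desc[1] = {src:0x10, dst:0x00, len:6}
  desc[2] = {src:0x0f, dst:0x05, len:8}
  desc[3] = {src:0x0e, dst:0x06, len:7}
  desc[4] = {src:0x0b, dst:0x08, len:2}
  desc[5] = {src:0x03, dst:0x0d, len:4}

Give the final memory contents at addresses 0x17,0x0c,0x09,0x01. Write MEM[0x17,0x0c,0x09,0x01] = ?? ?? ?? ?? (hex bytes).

MEM[0x17,0x0c,0x09,0x01] = 4a 55 55 01

D0: mem[0x0c..0x0d] <- [37 33]
D1: mem[0x00..0x05] <- [3b 01 37 33 55 39]
D2: mem[0x05..0x0c] <- [a5 3b 01 37 33 55 39 43]
D3: mem[0x06..0x0c] <- [96 a5 3b 01 37 33 55]
D4: mem[0x08..0x09] <- [33 55]
D5: mem[0x0d..0x10] <- [33 55 a5 96]
query mem[0x17]=0x4a, mem[0x0c]=0x55, mem[0x09]=0x55, mem[0x01]=0x01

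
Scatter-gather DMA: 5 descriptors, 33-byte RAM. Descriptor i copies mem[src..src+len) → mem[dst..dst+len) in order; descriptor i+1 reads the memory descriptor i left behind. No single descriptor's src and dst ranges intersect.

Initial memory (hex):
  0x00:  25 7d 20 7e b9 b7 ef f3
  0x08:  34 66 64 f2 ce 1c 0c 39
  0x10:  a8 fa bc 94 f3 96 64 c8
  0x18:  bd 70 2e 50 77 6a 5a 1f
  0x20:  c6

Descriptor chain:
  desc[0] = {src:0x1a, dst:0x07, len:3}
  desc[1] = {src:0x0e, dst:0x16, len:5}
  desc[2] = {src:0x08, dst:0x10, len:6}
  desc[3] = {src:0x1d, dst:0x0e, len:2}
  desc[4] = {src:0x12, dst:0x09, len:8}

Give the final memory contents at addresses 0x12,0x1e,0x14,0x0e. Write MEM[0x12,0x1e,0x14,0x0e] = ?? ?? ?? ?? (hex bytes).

D0: mem[0x07..0x09] <- [2e 50 77]
D1: mem[0x16..0x1a] <- [0c 39 a8 fa bc]
D2: mem[0x10..0x15] <- [50 77 64 f2 ce 1c]
D3: mem[0x0e..0x0f] <- [6a 5a]
D4: mem[0x09..0x10] <- [64 f2 ce 1c 0c 39 a8 fa]
query mem[0x12]=0x64, mem[0x1e]=0x5a, mem[0x14]=0xce, mem[0x0e]=0x39

MEM[0x12,0x1e,0x14,0x0e] = 64 5a ce 39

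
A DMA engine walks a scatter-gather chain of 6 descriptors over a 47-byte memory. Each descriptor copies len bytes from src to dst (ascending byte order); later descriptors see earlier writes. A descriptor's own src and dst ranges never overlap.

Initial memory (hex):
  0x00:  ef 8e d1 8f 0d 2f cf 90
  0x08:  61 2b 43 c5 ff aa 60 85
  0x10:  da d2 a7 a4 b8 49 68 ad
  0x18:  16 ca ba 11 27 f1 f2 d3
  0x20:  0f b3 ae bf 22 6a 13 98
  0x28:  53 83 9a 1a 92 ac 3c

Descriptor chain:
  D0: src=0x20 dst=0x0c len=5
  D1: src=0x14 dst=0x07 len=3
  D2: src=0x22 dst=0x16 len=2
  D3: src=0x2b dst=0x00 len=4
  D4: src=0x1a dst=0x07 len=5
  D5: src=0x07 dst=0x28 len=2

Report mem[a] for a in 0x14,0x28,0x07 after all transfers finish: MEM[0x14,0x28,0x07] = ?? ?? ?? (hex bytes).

  after D0: wrote 5B at 0x0c = 0fb3aebf22
  after D1: wrote 3B at 0x07 = b84968
  after D2: wrote 2B at 0x16 = aebf
  after D3: wrote 4B at 0x00 = 1a92ac3c
  after D4: wrote 5B at 0x07 = ba1127f1f2
  after D5: wrote 2B at 0x28 = ba11
query mem[0x14]=0xb8, mem[0x28]=0xba, mem[0x07]=0xba

MEM[0x14,0x28,0x07] = b8 ba ba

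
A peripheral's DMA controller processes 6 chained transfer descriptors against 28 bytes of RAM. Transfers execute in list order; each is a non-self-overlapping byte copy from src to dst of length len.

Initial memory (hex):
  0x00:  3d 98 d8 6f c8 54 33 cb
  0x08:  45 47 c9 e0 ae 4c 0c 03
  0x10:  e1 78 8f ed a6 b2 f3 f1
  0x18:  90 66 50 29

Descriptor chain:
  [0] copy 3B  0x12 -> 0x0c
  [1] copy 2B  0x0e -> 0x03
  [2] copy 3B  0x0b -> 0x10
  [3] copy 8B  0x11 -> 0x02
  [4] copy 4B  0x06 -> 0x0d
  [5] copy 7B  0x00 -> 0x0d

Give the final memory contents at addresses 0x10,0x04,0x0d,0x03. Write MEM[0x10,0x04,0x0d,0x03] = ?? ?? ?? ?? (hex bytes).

[0] 0x12->0x0c len=3 : 8f ed a6
[1] 0x0e->0x03 len=2 : a6 03
[2] 0x0b->0x10 len=3 : e0 8f ed
[3] 0x11->0x02 len=8 : 8f ed ed a6 b2 f3 f1 90
[4] 0x06->0x0d len=4 : b2 f3 f1 90
[5] 0x00->0x0d len=7 : 3d 98 8f ed ed a6 b2
query mem[0x10]=0xed, mem[0x04]=0xed, mem[0x0d]=0x3d, mem[0x03]=0xed

MEM[0x10,0x04,0x0d,0x03] = ed ed 3d ed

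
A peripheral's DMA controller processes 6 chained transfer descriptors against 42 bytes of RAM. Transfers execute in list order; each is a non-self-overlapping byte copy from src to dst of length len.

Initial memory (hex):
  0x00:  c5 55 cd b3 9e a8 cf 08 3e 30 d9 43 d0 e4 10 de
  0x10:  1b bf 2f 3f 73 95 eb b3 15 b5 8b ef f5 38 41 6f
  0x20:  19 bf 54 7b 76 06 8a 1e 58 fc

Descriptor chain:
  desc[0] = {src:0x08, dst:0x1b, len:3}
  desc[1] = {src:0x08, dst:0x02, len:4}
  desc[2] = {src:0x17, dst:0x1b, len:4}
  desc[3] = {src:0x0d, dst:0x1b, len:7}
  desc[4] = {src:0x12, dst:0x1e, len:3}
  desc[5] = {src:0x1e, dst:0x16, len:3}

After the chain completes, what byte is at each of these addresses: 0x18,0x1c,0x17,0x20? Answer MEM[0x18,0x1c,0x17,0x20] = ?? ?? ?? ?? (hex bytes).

MEM[0x18,0x1c,0x17,0x20] = 73 10 3f 73

D0: mem[0x1b..0x1d] <- [3e 30 d9]
D1: mem[0x02..0x05] <- [3e 30 d9 43]
D2: mem[0x1b..0x1e] <- [b3 15 b5 8b]
D3: mem[0x1b..0x21] <- [e4 10 de 1b bf 2f 3f]
D4: mem[0x1e..0x20] <- [2f 3f 73]
D5: mem[0x16..0x18] <- [2f 3f 73]
query mem[0x18]=0x73, mem[0x1c]=0x10, mem[0x17]=0x3f, mem[0x20]=0x73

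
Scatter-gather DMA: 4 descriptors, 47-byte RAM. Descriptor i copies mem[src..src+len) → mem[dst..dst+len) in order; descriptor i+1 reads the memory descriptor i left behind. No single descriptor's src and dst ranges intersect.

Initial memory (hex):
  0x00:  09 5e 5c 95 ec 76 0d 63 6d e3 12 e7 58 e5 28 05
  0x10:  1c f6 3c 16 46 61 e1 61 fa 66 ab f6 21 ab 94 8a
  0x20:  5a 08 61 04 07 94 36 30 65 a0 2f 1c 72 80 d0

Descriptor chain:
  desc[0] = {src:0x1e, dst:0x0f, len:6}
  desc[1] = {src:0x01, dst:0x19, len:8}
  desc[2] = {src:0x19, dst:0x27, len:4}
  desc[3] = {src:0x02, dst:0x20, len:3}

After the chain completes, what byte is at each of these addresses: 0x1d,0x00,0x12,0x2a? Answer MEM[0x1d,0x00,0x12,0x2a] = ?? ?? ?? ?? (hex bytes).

MEM[0x1d,0x00,0x12,0x2a] = 76 09 08 ec

  after D0: wrote 6B at 0x0f = 948a5a086104
  after D1: wrote 8B at 0x19 = 5e5c95ec760d636d
  after D2: wrote 4B at 0x27 = 5e5c95ec
  after D3: wrote 3B at 0x20 = 5c95ec
query mem[0x1d]=0x76, mem[0x00]=0x09, mem[0x12]=0x08, mem[0x2a]=0xec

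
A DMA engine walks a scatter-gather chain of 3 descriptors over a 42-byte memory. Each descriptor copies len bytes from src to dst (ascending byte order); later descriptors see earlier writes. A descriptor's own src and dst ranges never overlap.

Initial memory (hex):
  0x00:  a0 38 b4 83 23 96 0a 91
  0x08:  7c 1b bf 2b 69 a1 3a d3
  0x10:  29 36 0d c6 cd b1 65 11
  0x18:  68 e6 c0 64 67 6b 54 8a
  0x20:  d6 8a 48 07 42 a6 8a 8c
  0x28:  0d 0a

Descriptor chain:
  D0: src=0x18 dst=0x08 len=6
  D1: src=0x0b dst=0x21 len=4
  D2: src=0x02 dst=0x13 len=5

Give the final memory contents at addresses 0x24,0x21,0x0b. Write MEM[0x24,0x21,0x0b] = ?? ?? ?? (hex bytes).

[0] 0x18->0x08 len=6 : 68 e6 c0 64 67 6b
[1] 0x0b->0x21 len=4 : 64 67 6b 3a
[2] 0x02->0x13 len=5 : b4 83 23 96 0a
query mem[0x24]=0x3a, mem[0x21]=0x64, mem[0x0b]=0x64

MEM[0x24,0x21,0x0b] = 3a 64 64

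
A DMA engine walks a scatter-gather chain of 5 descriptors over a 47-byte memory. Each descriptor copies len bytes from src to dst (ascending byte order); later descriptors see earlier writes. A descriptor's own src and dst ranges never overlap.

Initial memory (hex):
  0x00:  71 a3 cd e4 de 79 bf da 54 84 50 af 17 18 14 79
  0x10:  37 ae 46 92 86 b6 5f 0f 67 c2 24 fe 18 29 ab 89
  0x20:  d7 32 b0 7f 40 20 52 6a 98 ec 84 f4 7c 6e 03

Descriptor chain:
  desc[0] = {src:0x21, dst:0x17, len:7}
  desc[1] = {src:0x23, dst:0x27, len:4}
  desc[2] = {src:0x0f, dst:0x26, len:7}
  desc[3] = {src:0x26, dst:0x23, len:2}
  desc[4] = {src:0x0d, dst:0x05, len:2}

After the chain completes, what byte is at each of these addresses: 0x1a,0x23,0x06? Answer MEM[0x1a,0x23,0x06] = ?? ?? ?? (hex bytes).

MEM[0x1a,0x23,0x06] = 40 79 14

D0: mem[0x17..0x1d] <- [32 b0 7f 40 20 52 6a]
D1: mem[0x27..0x2a] <- [7f 40 20 52]
D2: mem[0x26..0x2c] <- [79 37 ae 46 92 86 b6]
D3: mem[0x23..0x24] <- [79 37]
D4: mem[0x05..0x06] <- [18 14]
query mem[0x1a]=0x40, mem[0x23]=0x79, mem[0x06]=0x14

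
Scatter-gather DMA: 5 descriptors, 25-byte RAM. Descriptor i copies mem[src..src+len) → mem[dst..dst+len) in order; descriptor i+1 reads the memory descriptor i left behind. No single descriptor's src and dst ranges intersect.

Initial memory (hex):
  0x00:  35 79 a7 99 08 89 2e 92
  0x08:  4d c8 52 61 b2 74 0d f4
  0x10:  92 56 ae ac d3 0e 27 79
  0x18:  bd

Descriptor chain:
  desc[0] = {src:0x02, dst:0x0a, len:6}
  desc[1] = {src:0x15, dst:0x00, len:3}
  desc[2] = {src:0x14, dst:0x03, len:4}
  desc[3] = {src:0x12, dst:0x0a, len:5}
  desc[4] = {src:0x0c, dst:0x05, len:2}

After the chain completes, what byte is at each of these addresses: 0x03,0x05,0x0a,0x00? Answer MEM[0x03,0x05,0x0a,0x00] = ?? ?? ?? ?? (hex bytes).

D0: mem[0x0a..0x0f] <- [a7 99 08 89 2e 92]
D1: mem[0x00..0x02] <- [0e 27 79]
D2: mem[0x03..0x06] <- [d3 0e 27 79]
D3: mem[0x0a..0x0e] <- [ae ac d3 0e 27]
D4: mem[0x05..0x06] <- [d3 0e]
query mem[0x03]=0xd3, mem[0x05]=0xd3, mem[0x0a]=0xae, mem[0x00]=0x0e

MEM[0x03,0x05,0x0a,0x00] = d3 d3 ae 0e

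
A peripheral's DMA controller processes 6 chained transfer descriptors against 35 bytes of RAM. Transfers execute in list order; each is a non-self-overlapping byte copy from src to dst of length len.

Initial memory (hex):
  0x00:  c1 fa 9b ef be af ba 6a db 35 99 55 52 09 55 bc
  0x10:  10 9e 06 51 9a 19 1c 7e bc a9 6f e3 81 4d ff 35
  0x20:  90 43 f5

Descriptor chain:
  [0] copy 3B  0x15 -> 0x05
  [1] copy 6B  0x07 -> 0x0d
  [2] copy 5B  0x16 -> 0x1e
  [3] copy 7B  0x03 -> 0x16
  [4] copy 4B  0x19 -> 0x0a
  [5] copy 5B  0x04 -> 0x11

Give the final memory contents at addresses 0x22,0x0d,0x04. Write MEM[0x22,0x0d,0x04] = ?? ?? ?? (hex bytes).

MEM[0x22,0x0d,0x04] = 6f 35 be

#0 dst[0x05+3] := {0x19,0x1c,0x7e}
#1 dst[0x0d+6] := {0x7e,0xdb,0x35,0x99,0x55,0x52}
#2 dst[0x1e+5] := {0x1c,0x7e,0xbc,0xa9,0x6f}
#3 dst[0x16+7] := {0xef,0xbe,0x19,0x1c,0x7e,0xdb,0x35}
#4 dst[0x0a+4] := {0x1c,0x7e,0xdb,0x35}
#5 dst[0x11+5] := {0xbe,0x19,0x1c,0x7e,0xdb}
query mem[0x22]=0x6f, mem[0x0d]=0x35, mem[0x04]=0xbe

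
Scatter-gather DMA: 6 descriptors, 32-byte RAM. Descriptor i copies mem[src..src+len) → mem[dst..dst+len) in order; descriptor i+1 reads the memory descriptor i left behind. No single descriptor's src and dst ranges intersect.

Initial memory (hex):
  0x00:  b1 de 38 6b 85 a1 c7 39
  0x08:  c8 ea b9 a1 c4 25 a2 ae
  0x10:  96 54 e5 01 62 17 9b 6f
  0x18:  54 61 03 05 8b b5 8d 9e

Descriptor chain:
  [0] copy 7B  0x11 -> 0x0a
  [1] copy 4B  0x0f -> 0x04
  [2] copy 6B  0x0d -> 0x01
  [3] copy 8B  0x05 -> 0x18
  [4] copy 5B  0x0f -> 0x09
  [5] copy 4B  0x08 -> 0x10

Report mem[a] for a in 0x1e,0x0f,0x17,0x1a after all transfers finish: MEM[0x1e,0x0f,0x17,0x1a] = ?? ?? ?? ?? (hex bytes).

D0: mem[0x0a..0x10] <- [54 e5 01 62 17 9b 6f]
D1: mem[0x04..0x07] <- [9b 6f 54 e5]
D2: mem[0x01..0x06] <- [62 17 9b 6f 54 e5]
D3: mem[0x18..0x1f] <- [54 e5 e5 c8 ea 54 e5 01]
D4: mem[0x09..0x0d] <- [9b 6f 54 e5 01]
D5: mem[0x10..0x13] <- [c8 9b 6f 54]
query mem[0x1e]=0xe5, mem[0x0f]=0x9b, mem[0x17]=0x6f, mem[0x1a]=0xe5

MEM[0x1e,0x0f,0x17,0x1a] = e5 9b 6f e5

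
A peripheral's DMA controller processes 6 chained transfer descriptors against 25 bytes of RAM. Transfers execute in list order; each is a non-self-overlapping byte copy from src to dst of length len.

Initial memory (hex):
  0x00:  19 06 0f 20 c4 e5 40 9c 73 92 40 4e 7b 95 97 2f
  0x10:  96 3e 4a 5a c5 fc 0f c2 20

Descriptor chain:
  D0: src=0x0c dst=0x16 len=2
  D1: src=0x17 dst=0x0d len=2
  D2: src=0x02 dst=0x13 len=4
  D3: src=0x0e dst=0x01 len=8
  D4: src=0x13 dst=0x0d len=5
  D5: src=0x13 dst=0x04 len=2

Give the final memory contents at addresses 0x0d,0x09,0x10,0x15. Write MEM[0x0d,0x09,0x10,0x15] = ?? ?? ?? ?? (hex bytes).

[0] 0x0c->0x16 len=2 : 7b 95
[1] 0x17->0x0d len=2 : 95 20
[2] 0x02->0x13 len=4 : 0f 20 c4 e5
[3] 0x0e->0x01 len=8 : 20 2f 96 3e 4a 0f 20 c4
[4] 0x13->0x0d len=5 : 0f 20 c4 e5 95
[5] 0x13->0x04 len=2 : 0f 20
query mem[0x0d]=0x0f, mem[0x09]=0x92, mem[0x10]=0xe5, mem[0x15]=0xc4

MEM[0x0d,0x09,0x10,0x15] = 0f 92 e5 c4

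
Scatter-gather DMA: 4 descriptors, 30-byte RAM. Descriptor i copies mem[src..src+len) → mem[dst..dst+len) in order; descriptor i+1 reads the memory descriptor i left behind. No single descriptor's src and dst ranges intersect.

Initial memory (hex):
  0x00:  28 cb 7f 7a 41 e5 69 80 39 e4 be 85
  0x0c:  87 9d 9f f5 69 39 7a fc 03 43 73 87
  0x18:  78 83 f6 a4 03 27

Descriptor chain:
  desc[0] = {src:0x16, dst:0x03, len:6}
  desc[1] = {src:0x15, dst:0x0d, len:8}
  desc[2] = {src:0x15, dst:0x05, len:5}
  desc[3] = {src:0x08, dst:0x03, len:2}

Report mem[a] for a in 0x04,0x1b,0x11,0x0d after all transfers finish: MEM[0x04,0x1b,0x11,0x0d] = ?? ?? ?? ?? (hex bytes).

MEM[0x04,0x1b,0x11,0x0d] = 83 a4 83 43

[0] 0x16->0x03 len=6 : 73 87 78 83 f6 a4
[1] 0x15->0x0d len=8 : 43 73 87 78 83 f6 a4 03
[2] 0x15->0x05 len=5 : 43 73 87 78 83
[3] 0x08->0x03 len=2 : 78 83
query mem[0x04]=0x83, mem[0x1b]=0xa4, mem[0x11]=0x83, mem[0x0d]=0x43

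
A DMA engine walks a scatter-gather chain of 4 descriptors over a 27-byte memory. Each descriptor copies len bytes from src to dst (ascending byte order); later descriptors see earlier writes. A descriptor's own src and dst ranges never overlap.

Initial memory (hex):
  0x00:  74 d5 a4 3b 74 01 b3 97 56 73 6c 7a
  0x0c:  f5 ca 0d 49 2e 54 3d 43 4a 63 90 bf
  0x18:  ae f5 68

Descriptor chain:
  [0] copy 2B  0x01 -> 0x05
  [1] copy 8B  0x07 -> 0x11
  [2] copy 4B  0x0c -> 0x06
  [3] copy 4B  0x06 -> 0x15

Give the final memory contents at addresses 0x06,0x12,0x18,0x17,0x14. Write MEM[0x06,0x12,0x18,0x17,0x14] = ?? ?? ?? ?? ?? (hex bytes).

MEM[0x06,0x12,0x18,0x17,0x14] = f5 56 49 0d 6c

[0] 0x01->0x05 len=2 : d5 a4
[1] 0x07->0x11 len=8 : 97 56 73 6c 7a f5 ca 0d
[2] 0x0c->0x06 len=4 : f5 ca 0d 49
[3] 0x06->0x15 len=4 : f5 ca 0d 49
query mem[0x06]=0xf5, mem[0x12]=0x56, mem[0x18]=0x49, mem[0x17]=0x0d, mem[0x14]=0x6c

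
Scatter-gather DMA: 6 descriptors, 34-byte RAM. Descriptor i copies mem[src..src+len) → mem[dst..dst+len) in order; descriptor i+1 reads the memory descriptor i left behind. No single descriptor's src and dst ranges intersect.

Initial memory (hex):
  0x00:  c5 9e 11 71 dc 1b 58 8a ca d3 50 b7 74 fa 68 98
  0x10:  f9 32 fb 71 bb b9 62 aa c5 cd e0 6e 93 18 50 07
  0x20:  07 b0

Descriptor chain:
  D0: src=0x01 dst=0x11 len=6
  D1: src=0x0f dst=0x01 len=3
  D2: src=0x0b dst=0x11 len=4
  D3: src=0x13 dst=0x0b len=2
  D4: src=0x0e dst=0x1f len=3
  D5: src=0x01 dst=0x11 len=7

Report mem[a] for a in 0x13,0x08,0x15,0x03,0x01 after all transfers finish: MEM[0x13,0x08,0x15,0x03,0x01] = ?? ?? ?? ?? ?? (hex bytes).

#0 dst[0x11+6] := {0x9e,0x11,0x71,0xdc,0x1b,0x58}
#1 dst[0x01+3] := {0x98,0xf9,0x9e}
#2 dst[0x11+4] := {0xb7,0x74,0xfa,0x68}
#3 dst[0x0b+2] := {0xfa,0x68}
#4 dst[0x1f+3] := {0x68,0x98,0xf9}
#5 dst[0x11+7] := {0x98,0xf9,0x9e,0xdc,0x1b,0x58,0x8a}
query mem[0x13]=0x9e, mem[0x08]=0xca, mem[0x15]=0x1b, mem[0x03]=0x9e, mem[0x01]=0x98

MEM[0x13,0x08,0x15,0x03,0x01] = 9e ca 1b 9e 98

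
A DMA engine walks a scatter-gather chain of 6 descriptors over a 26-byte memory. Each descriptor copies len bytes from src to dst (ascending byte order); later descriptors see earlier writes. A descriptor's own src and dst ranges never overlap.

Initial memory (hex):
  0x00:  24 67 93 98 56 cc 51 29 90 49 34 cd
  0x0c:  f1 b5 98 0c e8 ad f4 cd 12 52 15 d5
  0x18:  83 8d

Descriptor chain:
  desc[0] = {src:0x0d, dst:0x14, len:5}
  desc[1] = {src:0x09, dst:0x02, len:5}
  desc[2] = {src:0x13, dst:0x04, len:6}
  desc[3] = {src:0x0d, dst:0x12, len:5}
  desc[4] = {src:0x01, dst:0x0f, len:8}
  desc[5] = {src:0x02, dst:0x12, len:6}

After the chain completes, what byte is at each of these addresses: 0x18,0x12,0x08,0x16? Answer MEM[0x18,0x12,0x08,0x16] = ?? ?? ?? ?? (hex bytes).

MEM[0x18,0x12,0x08,0x16] = ad 49 e8 98

  after D0: wrote 5B at 0x14 = b5980ce8ad
  after D1: wrote 5B at 0x02 = 4934cdf1b5
  after D2: wrote 6B at 0x04 = cdb5980ce8ad
  after D3: wrote 5B at 0x12 = b5980ce8ad
  after D4: wrote 8B at 0x0f = 674934cdb5980ce8
  after D5: wrote 6B at 0x12 = 4934cdb5980c
query mem[0x18]=0xad, mem[0x12]=0x49, mem[0x08]=0xe8, mem[0x16]=0x98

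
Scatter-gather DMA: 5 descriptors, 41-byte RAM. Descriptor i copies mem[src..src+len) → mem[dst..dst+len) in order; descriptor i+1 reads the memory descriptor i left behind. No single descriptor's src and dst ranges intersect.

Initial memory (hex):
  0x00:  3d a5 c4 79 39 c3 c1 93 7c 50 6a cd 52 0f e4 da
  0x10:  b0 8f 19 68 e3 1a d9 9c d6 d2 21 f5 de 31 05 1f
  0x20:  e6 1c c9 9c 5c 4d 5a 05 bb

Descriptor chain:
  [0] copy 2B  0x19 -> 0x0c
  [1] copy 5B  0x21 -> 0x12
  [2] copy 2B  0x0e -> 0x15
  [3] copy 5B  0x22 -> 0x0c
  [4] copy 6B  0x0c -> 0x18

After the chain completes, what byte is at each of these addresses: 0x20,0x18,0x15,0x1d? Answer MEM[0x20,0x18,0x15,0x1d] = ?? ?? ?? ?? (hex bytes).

MEM[0x20,0x18,0x15,0x1d] = e6 c9 e4 8f

[0] 0x19->0x0c len=2 : d2 21
[1] 0x21->0x12 len=5 : 1c c9 9c 5c 4d
[2] 0x0e->0x15 len=2 : e4 da
[3] 0x22->0x0c len=5 : c9 9c 5c 4d 5a
[4] 0x0c->0x18 len=6 : c9 9c 5c 4d 5a 8f
query mem[0x20]=0xe6, mem[0x18]=0xc9, mem[0x15]=0xe4, mem[0x1d]=0x8f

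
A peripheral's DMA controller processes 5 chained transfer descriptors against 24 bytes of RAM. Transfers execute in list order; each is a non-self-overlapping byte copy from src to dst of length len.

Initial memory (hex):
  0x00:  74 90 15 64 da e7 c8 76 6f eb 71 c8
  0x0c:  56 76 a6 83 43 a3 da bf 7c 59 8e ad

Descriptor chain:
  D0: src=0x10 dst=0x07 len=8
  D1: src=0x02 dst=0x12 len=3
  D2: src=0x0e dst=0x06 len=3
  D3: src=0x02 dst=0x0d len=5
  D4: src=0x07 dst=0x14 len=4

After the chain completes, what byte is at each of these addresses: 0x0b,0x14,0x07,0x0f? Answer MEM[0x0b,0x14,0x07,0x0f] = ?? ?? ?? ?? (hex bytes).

MEM[0x0b,0x14,0x07,0x0f] = 7c 83 83 da

[0] 0x10->0x07 len=8 : 43 a3 da bf 7c 59 8e ad
[1] 0x02->0x12 len=3 : 15 64 da
[2] 0x0e->0x06 len=3 : ad 83 43
[3] 0x02->0x0d len=5 : 15 64 da e7 ad
[4] 0x07->0x14 len=4 : 83 43 da bf
query mem[0x0b]=0x7c, mem[0x14]=0x83, mem[0x07]=0x83, mem[0x0f]=0xda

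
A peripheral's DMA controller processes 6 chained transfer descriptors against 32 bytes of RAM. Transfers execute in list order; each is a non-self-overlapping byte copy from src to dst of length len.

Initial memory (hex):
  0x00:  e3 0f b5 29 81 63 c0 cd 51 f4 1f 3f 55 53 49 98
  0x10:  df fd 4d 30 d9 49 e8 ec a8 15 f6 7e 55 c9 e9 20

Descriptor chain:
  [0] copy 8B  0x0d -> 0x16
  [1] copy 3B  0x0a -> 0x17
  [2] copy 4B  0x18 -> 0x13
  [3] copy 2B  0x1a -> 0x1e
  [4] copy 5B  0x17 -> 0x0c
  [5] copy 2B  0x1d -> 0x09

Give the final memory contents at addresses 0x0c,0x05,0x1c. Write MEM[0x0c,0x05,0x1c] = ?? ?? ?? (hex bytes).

MEM[0x0c,0x05,0x1c] = 1f 63 30

#0 dst[0x16+8] := {0x53,0x49,0x98,0xdf,0xfd,0x4d,0x30,0xd9}
#1 dst[0x17+3] := {0x1f,0x3f,0x55}
#2 dst[0x13+4] := {0x3f,0x55,0xfd,0x4d}
#3 dst[0x1e+2] := {0xfd,0x4d}
#4 dst[0x0c+5] := {0x1f,0x3f,0x55,0xfd,0x4d}
#5 dst[0x09+2] := {0xd9,0xfd}
query mem[0x0c]=0x1f, mem[0x05]=0x63, mem[0x1c]=0x30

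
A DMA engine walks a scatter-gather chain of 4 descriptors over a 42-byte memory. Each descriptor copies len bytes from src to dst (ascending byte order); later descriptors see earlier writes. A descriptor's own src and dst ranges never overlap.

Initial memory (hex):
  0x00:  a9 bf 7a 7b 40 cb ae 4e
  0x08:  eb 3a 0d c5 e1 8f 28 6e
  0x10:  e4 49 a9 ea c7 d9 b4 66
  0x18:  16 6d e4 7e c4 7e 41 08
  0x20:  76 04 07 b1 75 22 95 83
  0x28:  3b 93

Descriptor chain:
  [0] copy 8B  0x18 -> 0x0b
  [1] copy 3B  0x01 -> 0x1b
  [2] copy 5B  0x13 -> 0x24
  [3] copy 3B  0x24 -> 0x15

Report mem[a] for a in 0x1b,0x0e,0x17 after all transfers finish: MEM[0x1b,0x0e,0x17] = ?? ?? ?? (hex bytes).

D0: mem[0x0b..0x12] <- [16 6d e4 7e c4 7e 41 08]
D1: mem[0x1b..0x1d] <- [bf 7a 7b]
D2: mem[0x24..0x28] <- [ea c7 d9 b4 66]
D3: mem[0x15..0x17] <- [ea c7 d9]
query mem[0x1b]=0xbf, mem[0x0e]=0x7e, mem[0x17]=0xd9

MEM[0x1b,0x0e,0x17] = bf 7e d9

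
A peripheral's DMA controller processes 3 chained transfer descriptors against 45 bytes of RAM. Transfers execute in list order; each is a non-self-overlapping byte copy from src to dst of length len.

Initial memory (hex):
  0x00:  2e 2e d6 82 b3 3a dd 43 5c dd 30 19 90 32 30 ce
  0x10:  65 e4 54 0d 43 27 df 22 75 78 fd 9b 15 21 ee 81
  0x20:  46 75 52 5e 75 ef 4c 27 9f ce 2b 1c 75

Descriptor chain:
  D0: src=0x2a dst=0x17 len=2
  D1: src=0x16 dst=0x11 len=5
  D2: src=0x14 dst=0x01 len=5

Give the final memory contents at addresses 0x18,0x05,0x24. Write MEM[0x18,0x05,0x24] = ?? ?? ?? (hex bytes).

MEM[0x18,0x05,0x24] = 1c 1c 75

#0 dst[0x17+2] := {0x2b,0x1c}
#1 dst[0x11+5] := {0xdf,0x2b,0x1c,0x78,0xfd}
#2 dst[0x01+5] := {0x78,0xfd,0xdf,0x2b,0x1c}
query mem[0x18]=0x1c, mem[0x05]=0x1c, mem[0x24]=0x75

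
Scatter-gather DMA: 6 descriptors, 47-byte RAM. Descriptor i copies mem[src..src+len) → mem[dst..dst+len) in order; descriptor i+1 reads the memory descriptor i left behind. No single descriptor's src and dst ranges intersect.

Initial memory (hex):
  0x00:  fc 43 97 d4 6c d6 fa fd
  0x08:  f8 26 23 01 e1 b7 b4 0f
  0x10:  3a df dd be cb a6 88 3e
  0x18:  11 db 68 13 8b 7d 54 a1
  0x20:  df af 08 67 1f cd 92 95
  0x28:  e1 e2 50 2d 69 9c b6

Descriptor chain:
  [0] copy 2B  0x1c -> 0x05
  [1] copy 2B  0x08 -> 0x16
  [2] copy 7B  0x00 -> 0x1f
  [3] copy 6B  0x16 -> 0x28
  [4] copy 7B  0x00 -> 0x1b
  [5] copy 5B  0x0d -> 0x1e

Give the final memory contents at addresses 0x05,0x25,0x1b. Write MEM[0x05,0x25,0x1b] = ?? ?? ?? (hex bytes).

MEM[0x05,0x25,0x1b] = 8b 7d fc

#0 dst[0x05+2] := {0x8b,0x7d}
#1 dst[0x16+2] := {0xf8,0x26}
#2 dst[0x1f+7] := {0xfc,0x43,0x97,0xd4,0x6c,0x8b,0x7d}
#3 dst[0x28+6] := {0xf8,0x26,0x11,0xdb,0x68,0x13}
#4 dst[0x1b+7] := {0xfc,0x43,0x97,0xd4,0x6c,0x8b,0x7d}
#5 dst[0x1e+5] := {0xb7,0xb4,0x0f,0x3a,0xdf}
query mem[0x05]=0x8b, mem[0x25]=0x7d, mem[0x1b]=0xfc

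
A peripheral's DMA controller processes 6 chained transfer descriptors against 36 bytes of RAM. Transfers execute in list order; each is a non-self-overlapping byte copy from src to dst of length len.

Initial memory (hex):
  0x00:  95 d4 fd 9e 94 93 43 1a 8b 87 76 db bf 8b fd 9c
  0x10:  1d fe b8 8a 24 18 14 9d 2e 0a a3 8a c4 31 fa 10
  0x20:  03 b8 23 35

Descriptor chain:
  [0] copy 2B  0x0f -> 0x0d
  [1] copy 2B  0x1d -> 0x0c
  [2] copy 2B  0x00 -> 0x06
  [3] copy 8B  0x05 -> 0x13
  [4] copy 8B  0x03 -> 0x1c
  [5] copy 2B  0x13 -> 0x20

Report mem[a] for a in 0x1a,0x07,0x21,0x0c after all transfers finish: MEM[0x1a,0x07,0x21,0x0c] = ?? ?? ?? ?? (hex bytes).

#0 dst[0x0d+2] := {0x9c,0x1d}
#1 dst[0x0c+2] := {0x31,0xfa}
#2 dst[0x06+2] := {0x95,0xd4}
#3 dst[0x13+8] := {0x93,0x95,0xd4,0x8b,0x87,0x76,0xdb,0x31}
#4 dst[0x1c+8] := {0x9e,0x94,0x93,0x95,0xd4,0x8b,0x87,0x76}
#5 dst[0x20+2] := {0x93,0x95}
query mem[0x1a]=0x31, mem[0x07]=0xd4, mem[0x21]=0x95, mem[0x0c]=0x31

MEM[0x1a,0x07,0x21,0x0c] = 31 d4 95 31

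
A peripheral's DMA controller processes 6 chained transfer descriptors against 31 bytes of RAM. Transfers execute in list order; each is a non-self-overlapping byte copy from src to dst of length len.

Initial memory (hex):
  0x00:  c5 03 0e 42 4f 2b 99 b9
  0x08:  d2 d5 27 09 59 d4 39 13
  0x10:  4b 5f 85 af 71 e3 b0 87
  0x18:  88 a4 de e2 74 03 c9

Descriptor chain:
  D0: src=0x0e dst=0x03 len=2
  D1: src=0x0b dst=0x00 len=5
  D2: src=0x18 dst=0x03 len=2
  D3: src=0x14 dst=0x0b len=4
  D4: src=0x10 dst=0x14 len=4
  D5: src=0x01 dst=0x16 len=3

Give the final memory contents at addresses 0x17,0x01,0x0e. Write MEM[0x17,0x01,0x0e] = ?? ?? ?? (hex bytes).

  after D0: wrote 2B at 0x03 = 3913
  after D1: wrote 5B at 0x00 = 0959d43913
  after D2: wrote 2B at 0x03 = 88a4
  after D3: wrote 4B at 0x0b = 71e3b087
  after D4: wrote 4B at 0x14 = 4b5f85af
  after D5: wrote 3B at 0x16 = 59d488
query mem[0x17]=0xd4, mem[0x01]=0x59, mem[0x0e]=0x87

MEM[0x17,0x01,0x0e] = d4 59 87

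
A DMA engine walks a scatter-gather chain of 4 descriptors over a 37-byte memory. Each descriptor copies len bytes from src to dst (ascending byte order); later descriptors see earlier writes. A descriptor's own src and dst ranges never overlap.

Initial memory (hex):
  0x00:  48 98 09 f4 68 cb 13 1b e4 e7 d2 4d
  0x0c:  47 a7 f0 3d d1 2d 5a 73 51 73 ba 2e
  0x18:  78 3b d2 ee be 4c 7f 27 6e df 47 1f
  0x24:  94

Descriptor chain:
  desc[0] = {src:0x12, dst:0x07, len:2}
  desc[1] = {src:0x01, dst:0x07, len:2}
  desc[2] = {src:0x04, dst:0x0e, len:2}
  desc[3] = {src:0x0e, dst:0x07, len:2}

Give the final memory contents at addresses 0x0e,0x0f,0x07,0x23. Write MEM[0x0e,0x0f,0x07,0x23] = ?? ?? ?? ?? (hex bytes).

  after D0: wrote 2B at 0x07 = 5a73
  after D1: wrote 2B at 0x07 = 9809
  after D2: wrote 2B at 0x0e = 68cb
  after D3: wrote 2B at 0x07 = 68cb
query mem[0x0e]=0x68, mem[0x0f]=0xcb, mem[0x07]=0x68, mem[0x23]=0x1f

MEM[0x0e,0x0f,0x07,0x23] = 68 cb 68 1f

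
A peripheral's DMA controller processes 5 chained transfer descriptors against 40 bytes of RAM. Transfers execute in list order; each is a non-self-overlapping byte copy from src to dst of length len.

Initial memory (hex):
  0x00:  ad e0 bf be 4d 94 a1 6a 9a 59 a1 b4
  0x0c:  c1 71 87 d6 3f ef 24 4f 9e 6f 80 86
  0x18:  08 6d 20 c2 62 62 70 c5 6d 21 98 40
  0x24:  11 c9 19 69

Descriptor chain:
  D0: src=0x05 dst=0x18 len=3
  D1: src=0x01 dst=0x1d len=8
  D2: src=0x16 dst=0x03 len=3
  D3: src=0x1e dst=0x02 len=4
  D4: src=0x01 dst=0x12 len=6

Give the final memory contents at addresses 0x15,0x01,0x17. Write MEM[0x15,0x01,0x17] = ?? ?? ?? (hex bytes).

MEM[0x15,0x01,0x17] = 4d e0 a1

[0] 0x05->0x18 len=3 : 94 a1 6a
[1] 0x01->0x1d len=8 : e0 bf be 4d 94 a1 6a 9a
[2] 0x16->0x03 len=3 : 80 86 94
[3] 0x1e->0x02 len=4 : bf be 4d 94
[4] 0x01->0x12 len=6 : e0 bf be 4d 94 a1
query mem[0x15]=0x4d, mem[0x01]=0xe0, mem[0x17]=0xa1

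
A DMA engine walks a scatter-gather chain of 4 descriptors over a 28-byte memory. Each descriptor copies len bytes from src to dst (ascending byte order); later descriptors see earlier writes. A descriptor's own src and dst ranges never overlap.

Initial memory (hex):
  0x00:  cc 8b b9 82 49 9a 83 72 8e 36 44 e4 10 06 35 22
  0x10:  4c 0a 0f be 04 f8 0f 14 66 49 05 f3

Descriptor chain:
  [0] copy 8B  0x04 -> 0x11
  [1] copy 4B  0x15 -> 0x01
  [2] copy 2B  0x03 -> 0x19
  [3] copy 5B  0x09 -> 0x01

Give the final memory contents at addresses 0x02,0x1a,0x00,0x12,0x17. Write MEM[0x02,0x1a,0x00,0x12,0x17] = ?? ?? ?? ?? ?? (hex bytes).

D0: mem[0x11..0x18] <- [49 9a 83 72 8e 36 44 e4]
D1: mem[0x01..0x04] <- [8e 36 44 e4]
D2: mem[0x19..0x1a] <- [44 e4]
D3: mem[0x01..0x05] <- [36 44 e4 10 06]
query mem[0x02]=0x44, mem[0x1a]=0xe4, mem[0x00]=0xcc, mem[0x12]=0x9a, mem[0x17]=0x44

MEM[0x02,0x1a,0x00,0x12,0x17] = 44 e4 cc 9a 44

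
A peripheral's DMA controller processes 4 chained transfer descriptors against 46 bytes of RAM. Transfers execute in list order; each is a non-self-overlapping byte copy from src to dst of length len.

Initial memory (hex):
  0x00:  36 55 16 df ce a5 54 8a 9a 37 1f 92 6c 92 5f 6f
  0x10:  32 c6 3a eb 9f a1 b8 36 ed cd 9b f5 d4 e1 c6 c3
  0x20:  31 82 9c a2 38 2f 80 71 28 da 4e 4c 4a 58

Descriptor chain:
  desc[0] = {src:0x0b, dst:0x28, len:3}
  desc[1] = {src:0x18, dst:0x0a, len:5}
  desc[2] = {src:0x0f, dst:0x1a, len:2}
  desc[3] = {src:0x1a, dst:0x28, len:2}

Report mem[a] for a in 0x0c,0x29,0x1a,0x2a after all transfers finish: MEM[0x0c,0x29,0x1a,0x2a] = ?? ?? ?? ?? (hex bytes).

  after D0: wrote 3B at 0x28 = 926c92
  after D1: wrote 5B at 0x0a = edcd9bf5d4
  after D2: wrote 2B at 0x1a = 6f32
  after D3: wrote 2B at 0x28 = 6f32
query mem[0x0c]=0x9b, mem[0x29]=0x32, mem[0x1a]=0x6f, mem[0x2a]=0x92

MEM[0x0c,0x29,0x1a,0x2a] = 9b 32 6f 92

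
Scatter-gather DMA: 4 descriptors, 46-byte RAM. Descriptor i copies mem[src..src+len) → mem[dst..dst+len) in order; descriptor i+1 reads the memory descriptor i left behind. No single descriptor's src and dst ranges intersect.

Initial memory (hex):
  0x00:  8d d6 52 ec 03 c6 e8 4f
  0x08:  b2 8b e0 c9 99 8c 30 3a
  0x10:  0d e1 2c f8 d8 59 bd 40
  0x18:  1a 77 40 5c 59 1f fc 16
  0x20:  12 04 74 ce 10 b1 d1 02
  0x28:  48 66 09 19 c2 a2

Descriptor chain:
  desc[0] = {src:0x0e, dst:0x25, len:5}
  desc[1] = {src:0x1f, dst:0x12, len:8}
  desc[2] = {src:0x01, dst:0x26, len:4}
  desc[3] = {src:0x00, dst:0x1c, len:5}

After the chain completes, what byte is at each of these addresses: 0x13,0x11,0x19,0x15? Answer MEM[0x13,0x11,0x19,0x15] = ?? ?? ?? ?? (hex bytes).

MEM[0x13,0x11,0x19,0x15] = 12 e1 3a 74

  after D0: wrote 5B at 0x25 = 303a0de12c
  after D1: wrote 8B at 0x12 = 16120474ce10303a
  after D2: wrote 4B at 0x26 = d652ec03
  after D3: wrote 5B at 0x1c = 8dd652ec03
query mem[0x13]=0x12, mem[0x11]=0xe1, mem[0x19]=0x3a, mem[0x15]=0x74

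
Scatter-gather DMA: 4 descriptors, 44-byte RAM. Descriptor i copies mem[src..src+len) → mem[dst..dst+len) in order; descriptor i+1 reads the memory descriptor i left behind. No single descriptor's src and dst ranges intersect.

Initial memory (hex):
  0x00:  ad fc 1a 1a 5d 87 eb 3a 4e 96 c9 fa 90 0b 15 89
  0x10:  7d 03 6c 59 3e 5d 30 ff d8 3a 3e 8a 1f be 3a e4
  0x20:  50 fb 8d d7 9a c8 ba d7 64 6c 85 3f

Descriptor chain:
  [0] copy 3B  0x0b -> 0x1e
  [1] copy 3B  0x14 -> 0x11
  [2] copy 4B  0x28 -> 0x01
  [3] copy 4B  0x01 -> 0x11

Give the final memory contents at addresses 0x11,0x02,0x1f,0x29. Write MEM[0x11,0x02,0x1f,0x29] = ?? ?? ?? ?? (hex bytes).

D0: mem[0x1e..0x20] <- [fa 90 0b]
D1: mem[0x11..0x13] <- [3e 5d 30]
D2: mem[0x01..0x04] <- [64 6c 85 3f]
D3: mem[0x11..0x14] <- [64 6c 85 3f]
query mem[0x11]=0x64, mem[0x02]=0x6c, mem[0x1f]=0x90, mem[0x29]=0x6c

MEM[0x11,0x02,0x1f,0x29] = 64 6c 90 6c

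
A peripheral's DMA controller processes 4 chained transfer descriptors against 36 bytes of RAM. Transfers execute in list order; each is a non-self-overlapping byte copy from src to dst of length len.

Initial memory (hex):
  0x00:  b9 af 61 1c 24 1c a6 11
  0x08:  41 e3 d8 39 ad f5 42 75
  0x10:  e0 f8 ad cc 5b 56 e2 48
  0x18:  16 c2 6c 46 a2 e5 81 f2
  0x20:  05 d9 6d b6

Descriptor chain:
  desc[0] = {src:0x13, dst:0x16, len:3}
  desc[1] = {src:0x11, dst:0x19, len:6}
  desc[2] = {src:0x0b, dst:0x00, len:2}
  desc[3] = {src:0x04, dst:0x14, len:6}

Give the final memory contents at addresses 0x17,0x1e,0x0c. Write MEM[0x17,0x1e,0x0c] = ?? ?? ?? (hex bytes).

D0: mem[0x16..0x18] <- [cc 5b 56]
D1: mem[0x19..0x1e] <- [f8 ad cc 5b 56 cc]
D2: mem[0x00..0x01] <- [39 ad]
D3: mem[0x14..0x19] <- [24 1c a6 11 41 e3]
query mem[0x17]=0x11, mem[0x1e]=0xcc, mem[0x0c]=0xad

MEM[0x17,0x1e,0x0c] = 11 cc ad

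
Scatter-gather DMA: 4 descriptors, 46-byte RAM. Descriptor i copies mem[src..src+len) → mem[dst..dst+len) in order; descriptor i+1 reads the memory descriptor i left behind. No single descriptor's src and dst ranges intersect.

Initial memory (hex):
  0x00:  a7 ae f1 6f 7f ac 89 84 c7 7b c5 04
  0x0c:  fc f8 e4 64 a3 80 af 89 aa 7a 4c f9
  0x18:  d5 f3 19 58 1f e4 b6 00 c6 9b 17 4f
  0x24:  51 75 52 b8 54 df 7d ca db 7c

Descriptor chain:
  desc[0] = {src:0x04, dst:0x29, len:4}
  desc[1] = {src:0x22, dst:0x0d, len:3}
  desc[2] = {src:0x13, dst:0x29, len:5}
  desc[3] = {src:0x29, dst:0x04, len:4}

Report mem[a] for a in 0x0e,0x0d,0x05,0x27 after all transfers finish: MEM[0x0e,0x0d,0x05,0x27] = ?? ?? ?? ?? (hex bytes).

#0 dst[0x29+4] := {0x7f,0xac,0x89,0x84}
#1 dst[0x0d+3] := {0x17,0x4f,0x51}
#2 dst[0x29+5] := {0x89,0xaa,0x7a,0x4c,0xf9}
#3 dst[0x04+4] := {0x89,0xaa,0x7a,0x4c}
query mem[0x0e]=0x4f, mem[0x0d]=0x17, mem[0x05]=0xaa, mem[0x27]=0xb8

MEM[0x0e,0x0d,0x05,0x27] = 4f 17 aa b8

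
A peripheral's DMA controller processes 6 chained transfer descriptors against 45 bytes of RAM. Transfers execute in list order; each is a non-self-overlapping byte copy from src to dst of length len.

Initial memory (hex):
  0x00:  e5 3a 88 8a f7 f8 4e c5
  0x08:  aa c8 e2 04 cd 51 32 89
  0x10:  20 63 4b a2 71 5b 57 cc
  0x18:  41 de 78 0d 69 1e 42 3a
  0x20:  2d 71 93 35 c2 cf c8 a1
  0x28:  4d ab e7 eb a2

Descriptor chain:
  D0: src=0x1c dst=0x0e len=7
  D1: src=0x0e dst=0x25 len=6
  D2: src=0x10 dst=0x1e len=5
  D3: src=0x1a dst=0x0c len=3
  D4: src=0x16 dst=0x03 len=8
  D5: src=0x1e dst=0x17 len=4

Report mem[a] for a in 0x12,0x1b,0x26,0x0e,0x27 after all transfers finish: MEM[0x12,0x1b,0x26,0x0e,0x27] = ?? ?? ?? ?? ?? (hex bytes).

[0] 0x1c->0x0e len=7 : 69 1e 42 3a 2d 71 93
[1] 0x0e->0x25 len=6 : 69 1e 42 3a 2d 71
[2] 0x10->0x1e len=5 : 42 3a 2d 71 93
[3] 0x1a->0x0c len=3 : 78 0d 69
[4] 0x16->0x03 len=8 : 57 cc 41 de 78 0d 69 1e
[5] 0x1e->0x17 len=4 : 42 3a 2d 71
query mem[0x12]=0x2d, mem[0x1b]=0x0d, mem[0x26]=0x1e, mem[0x0e]=0x69, mem[0x27]=0x42

MEM[0x12,0x1b,0x26,0x0e,0x27] = 2d 0d 1e 69 42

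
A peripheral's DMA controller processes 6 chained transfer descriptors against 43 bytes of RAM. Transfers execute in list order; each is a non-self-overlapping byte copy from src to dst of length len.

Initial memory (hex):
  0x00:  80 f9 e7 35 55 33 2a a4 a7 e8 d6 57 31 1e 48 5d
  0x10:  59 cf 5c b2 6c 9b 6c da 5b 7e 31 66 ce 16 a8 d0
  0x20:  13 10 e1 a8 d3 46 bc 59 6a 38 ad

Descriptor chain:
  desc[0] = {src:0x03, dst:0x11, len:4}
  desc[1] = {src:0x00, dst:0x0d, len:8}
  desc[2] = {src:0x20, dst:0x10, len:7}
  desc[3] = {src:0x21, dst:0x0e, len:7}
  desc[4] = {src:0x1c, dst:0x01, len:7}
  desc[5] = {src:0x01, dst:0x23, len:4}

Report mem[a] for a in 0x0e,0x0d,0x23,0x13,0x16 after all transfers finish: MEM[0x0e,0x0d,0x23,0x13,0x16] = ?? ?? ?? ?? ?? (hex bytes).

#0 dst[0x11+4] := {0x35,0x55,0x33,0x2a}
#1 dst[0x0d+8] := {0x80,0xf9,0xe7,0x35,0x55,0x33,0x2a,0xa4}
#2 dst[0x10+7] := {0x13,0x10,0xe1,0xa8,0xd3,0x46,0xbc}
#3 dst[0x0e+7] := {0x10,0xe1,0xa8,0xd3,0x46,0xbc,0x59}
#4 dst[0x01+7] := {0xce,0x16,0xa8,0xd0,0x13,0x10,0xe1}
#5 dst[0x23+4] := {0xce,0x16,0xa8,0xd0}
query mem[0x0e]=0x10, mem[0x0d]=0x80, mem[0x23]=0xce, mem[0x13]=0xbc, mem[0x16]=0xbc

MEM[0x0e,0x0d,0x23,0x13,0x16] = 10 80 ce bc bc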